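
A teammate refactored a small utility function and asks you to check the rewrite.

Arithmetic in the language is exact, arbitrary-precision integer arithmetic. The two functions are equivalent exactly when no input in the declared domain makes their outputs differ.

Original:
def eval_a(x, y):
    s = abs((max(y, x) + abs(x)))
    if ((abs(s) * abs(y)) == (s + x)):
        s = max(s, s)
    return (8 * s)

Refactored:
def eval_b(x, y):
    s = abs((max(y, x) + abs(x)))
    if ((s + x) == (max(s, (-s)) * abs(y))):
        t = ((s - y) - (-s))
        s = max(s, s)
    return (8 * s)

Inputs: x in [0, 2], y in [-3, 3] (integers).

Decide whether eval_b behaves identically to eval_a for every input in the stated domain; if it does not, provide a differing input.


Behavior is preserved: although min/max/abs usage differs, and local variable names differ, and arithmetic usage differs, and statement counts differ, the outputs never diverge.
As a probe, take x=2, y=1: eval_a runs s becomes 4; next ((abs(s) * abs(y)) == (s + x)) evaluates to false; next final value 32; eval_b runs s becomes 4; next ((s + x) == (max(s, (-s)) * abs(y))) evaluates to false; next final value 32; both end at 32.
Checked all 21 inputs in the declared domain: the outputs agree on every one.
verdict: equivalent


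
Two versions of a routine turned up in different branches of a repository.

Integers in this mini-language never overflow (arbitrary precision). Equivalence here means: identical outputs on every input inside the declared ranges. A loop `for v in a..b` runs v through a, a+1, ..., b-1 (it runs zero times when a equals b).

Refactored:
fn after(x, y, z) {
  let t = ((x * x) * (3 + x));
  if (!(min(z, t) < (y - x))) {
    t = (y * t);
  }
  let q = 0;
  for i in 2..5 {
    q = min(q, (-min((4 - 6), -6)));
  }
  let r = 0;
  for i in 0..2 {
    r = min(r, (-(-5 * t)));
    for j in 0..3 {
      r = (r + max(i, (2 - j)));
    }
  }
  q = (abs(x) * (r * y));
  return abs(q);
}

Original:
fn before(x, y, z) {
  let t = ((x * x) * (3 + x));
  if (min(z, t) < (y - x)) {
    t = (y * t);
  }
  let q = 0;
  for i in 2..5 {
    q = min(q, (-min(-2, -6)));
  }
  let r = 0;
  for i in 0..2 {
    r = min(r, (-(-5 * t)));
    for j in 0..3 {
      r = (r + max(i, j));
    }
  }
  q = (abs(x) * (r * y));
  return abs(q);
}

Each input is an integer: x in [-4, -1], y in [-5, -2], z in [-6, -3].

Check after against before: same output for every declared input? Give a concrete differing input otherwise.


Evaluate both at x=-4, y=-5, z=-6.
before: t becomes -16; next (min(z, t) < (y - x)) evaluates to true; next t becomes 80; next q becomes 0; next at i=2:; next q becomes 0; next at i=3:; next q becomes 0; next at i=4:; next q becomes 0; next r becomes 0; next at i=0:; next r becomes 0; next at j=0:; next r becomes 0; next at j=1:; next r becomes 1; next at j=2:; next r becomes 3; next at i=1:; next r becomes 3; next at j=0:; next r becomes 4; next at j=1:; next r becomes 5; next at j=2:; next r becomes 7; next q becomes -140; next final value 140
after: t becomes -16; next (!(min(z, t) < (y - x))) evaluates to false; next q becomes 0; next at i=2:; next q becomes 0; next at i=3:; next q becomes 0; next at i=4:; next q becomes 0; next r becomes 0; next at i=0:; next r becomes -80; next at j=0:; next r becomes -78; next at j=1:; next r becomes -77; next at j=2:; next r becomes -77; next at i=1:; next r becomes -80; next at j=0:; next r becomes -78; next at j=1:; next r becomes -77; next at j=2:; next r becomes -76; next q becomes 1520; next final value 1520
140 != 1520, so the rewrite changes behavior.
verdict: not equivalent; witness: x=-4, y=-5, z=-6


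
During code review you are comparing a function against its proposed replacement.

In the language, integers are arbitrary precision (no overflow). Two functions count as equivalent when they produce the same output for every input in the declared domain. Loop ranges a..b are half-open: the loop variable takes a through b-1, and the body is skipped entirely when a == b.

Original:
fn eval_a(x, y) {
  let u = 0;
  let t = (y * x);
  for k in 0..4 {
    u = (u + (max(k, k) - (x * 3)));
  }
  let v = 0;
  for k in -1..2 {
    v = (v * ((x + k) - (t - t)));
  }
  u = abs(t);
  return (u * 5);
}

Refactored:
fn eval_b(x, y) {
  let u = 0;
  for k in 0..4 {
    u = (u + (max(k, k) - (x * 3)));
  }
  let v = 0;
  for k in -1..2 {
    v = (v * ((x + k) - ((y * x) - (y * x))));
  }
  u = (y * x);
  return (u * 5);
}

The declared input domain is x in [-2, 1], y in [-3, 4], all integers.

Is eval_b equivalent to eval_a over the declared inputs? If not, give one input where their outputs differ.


On input x=-2, y=1, eval_a returns 10 while eval_b returns -10.
verdict: not equivalent; witness: x=-2, y=1


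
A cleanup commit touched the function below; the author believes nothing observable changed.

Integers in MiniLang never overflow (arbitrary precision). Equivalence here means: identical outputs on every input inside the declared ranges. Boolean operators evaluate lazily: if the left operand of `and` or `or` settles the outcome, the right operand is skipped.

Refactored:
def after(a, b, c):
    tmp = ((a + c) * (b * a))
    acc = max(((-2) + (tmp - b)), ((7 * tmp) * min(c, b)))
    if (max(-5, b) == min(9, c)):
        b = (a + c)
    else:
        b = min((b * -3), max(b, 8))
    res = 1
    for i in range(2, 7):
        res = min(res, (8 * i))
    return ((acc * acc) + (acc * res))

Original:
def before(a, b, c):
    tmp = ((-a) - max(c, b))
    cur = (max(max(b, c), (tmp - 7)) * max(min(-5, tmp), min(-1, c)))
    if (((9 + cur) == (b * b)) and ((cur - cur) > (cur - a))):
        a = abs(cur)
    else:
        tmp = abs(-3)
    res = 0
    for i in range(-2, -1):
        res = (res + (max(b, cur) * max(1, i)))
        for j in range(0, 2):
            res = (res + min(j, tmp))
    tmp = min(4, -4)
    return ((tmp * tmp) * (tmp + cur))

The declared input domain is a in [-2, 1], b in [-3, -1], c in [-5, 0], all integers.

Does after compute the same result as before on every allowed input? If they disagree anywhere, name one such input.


These are not equivalent — on a=-2, b=-3, c=-5 the outputs split (96 vs 2162370).
before: tmp := 5 | cur := 10 | (((9 + cur) == (b * b)) and ((cur - cur) > (cur - a))): false | tmp := 3 | res := 0 | iter i=-2: | res := 10 | iter j=0: | res := 10 | iter j=1: | res := 11 | tmp := -4 | result 96
after: tmp := -42 | acc := 1470 | (max(-5, b) == min(9, c)): false | b := 8 | res := 1 | iter i=2: | res := 1 | iter i=3: | res := 1 | iter i=4: | res := 1 | iter i=5: | res := 1 | iter i=6: | res := 1 | result 2162370
verdict: not equivalent; witness: a=-2, b=-3, c=-5


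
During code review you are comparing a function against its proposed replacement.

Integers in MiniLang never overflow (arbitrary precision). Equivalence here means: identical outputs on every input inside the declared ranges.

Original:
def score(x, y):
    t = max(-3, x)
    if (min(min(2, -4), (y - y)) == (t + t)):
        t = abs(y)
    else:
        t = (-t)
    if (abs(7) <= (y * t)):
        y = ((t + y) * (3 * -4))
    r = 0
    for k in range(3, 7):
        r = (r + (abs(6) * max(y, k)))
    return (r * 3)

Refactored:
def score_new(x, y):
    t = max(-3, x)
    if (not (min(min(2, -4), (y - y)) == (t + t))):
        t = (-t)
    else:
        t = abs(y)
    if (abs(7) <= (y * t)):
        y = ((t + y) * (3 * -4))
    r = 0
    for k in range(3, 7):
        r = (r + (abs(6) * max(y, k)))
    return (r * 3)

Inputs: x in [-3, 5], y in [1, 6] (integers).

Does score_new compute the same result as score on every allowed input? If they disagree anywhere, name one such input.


Reading the diff, among the changes: boolean connective usage differs.
One worked example (x=0, y=6) — score: t becomes 0; next (min(min(2, -4), (y - y)) == (t + t)) evaluates to false; next t becomes 0; next (abs(7) <= (y * t)) evaluates to false; next r becomes 0; next at k=3:; next r becomes 36; next at k=4:; next r becomes 72; next at k=5:; next r becomes 108; next at k=6:; next r becomes 144; next final value 432; score_new: t becomes 0; next (not (min(min(2, -4), (y - y)) == (t + t))) evaluates to true; next t becomes 0; next (abs(7) <= (y * t)) evaluates to false; next r becomes 0; next at k=3:; next r becomes 36; next at k=4:; next r becomes 72; next at k=5:; next r becomes 108; next at k=6:; next r becomes 144; next final value 432; agreement on 432.
Sweeping the whole domain (54 inputs) finds no disagreement.
verdict: equivalent


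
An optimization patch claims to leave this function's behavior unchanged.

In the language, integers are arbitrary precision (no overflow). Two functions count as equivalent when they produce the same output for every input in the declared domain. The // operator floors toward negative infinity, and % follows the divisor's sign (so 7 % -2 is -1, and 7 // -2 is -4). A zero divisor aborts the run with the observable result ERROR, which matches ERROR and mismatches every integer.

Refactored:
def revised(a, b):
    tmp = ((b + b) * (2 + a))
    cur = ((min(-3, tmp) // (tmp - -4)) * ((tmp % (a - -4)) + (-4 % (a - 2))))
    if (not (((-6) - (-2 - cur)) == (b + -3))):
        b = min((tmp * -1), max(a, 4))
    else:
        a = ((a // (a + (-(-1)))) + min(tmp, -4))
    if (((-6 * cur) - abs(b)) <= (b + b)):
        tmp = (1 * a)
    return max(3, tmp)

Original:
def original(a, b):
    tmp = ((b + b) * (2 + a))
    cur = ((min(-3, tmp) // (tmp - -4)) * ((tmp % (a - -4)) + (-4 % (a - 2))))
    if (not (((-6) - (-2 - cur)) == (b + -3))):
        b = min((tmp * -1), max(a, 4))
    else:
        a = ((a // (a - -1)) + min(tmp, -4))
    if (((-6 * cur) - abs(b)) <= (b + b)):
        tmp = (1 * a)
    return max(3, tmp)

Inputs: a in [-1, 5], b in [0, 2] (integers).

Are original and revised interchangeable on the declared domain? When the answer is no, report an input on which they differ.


The two versions differ — the changes include arithmetic usage differs.
Spot check at a=1, b=2 — original: tmp = 12; cur = -2; (not (((-6) - (-2 - cur)) == (b + -3))) -> true; b = -12; (((-6 * cur) - abs(b)) <= (b + b)) -> false; return 12. revised: tmp = 12; cur = -2; (not (((-6) - (-2 - cur)) == (b + -3))) -> true; b = -12; (((-6 * cur) - abs(b)) <= (b + b)) -> false; return 12. Both give 12.
Every one of the 21 inputs gives matching results.
verdict: equivalent


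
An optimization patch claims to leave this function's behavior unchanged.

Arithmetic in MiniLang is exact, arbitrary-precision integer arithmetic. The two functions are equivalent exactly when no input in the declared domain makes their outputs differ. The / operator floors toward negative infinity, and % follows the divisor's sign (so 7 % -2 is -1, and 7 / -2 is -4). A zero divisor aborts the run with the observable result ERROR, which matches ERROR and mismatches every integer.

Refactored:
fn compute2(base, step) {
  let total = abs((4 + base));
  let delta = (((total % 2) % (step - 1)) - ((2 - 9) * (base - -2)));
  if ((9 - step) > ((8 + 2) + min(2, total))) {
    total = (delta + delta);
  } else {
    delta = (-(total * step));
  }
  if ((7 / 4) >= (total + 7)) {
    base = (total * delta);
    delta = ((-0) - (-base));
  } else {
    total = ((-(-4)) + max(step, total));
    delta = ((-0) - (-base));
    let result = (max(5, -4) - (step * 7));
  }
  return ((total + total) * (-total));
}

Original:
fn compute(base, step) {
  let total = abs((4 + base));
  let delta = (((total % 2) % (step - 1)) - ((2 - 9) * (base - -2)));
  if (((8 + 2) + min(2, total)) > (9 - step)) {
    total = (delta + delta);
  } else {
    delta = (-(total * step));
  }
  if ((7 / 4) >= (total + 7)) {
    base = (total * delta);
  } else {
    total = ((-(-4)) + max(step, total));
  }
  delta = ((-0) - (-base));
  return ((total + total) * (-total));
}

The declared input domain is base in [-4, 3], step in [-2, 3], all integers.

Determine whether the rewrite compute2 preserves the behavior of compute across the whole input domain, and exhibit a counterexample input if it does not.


These are not equivalent — on base=-4, step=-2 the outputs split (-32 vs -1568).
compute: total=0, then delta=-14, then (((8 + 2) + min(2, total)) > (9 - step)) is false, then delta=0, then ((7 / 4) >= (total + 7)) is false, then total=4, then delta=-4, then returns -32
compute2: total=0, then delta=-14, then ((9 - step) > ((8 + 2) + min(2, total))) is true, then total=-28, then ((7 / 4) >= (total + 7)) is true, then base=392, then delta=392, then returns -1568
verdict: not equivalent; witness: base=-4, step=-2


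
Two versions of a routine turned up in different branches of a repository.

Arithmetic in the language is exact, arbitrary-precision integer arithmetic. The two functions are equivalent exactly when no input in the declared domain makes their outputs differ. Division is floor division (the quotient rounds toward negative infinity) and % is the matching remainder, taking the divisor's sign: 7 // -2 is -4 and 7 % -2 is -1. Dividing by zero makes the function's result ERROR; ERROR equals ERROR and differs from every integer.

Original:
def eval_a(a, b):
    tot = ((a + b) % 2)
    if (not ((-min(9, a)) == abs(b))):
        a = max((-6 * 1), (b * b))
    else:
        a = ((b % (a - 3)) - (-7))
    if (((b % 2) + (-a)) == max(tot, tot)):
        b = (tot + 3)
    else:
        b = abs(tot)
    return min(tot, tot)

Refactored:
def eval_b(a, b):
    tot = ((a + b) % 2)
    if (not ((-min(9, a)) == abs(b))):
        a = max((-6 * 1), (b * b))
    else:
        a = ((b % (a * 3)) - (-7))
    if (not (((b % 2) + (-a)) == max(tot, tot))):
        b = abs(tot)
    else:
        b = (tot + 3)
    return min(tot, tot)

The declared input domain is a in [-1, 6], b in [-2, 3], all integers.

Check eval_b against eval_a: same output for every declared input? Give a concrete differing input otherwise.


Try a=0, b=0.
eval_a: tot := 0 | (not ((-min(9, a)) == abs(b))): false | a := 7 | (((b % 2) + (-a)) == max(tot, tot)): false | b := 0 | result 0
eval_b: tot := 0 | (not ((-min(9, a)) == abs(b))): false | divide-by-zero, output ERROR
0 != ERROR, so the rewrite changes behavior.
verdict: not equivalent; witness: a=0, b=0


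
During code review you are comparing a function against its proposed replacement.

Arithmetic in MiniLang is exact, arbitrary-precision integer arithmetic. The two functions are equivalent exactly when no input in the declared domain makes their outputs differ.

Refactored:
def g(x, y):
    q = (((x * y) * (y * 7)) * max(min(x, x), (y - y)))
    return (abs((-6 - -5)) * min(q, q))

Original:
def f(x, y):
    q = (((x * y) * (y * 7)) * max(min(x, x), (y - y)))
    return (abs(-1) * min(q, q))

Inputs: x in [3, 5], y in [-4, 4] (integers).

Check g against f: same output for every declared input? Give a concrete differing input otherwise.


Equivalent — the differences include arithmetic usage differs, plus constant usage differs, yet no declared input distinguishes the two.
Tracing x=3, y=-1: f: q becomes 63; next final value 63 | g: q becomes 63; next final value 63 — matching result 63.
Sweeping the whole domain (27 inputs) finds no disagreement.
verdict: equivalent


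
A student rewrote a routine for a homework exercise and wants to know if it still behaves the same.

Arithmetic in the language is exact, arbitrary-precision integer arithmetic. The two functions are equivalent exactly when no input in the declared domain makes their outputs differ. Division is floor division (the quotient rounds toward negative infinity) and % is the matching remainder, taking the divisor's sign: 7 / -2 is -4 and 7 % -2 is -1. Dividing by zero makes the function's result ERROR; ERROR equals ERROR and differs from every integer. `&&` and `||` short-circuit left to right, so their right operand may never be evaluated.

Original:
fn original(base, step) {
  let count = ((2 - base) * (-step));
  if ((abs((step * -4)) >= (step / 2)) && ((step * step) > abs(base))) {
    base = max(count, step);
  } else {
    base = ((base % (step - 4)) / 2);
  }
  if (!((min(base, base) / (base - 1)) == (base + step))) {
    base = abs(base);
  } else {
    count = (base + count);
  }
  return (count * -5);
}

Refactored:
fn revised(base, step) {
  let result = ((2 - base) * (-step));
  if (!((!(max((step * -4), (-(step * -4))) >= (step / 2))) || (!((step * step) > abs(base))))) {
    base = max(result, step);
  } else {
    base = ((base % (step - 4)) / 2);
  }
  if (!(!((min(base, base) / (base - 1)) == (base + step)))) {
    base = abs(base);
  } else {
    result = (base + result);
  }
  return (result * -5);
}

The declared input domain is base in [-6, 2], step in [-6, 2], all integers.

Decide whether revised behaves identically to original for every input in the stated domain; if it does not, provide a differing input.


The rewrite breaks on base=-6, step=-6, where the results are -240 and -480.
original: count becomes 48; next ((abs((step * -4)) >= (step / 2)) && ((step * step) > abs(base))) evaluates to true; next base becomes 48; next (!((min(base, base) / (base - 1)) == (base + step))) evaluates to true; next base becomes 48; next final value -240
revised: result becomes 48; next (!((!(max((step * -4), (-(step * -4))) >= (step / 2))) || (!((step * step) > abs(base))))) evaluates to true; next base becomes 48; next (!(!((min(base, base) / (base - 1)) == (base + step)))) evaluates to false; next result becomes 96; next final value -480
verdict: not equivalent; witness: base=-6, step=-6


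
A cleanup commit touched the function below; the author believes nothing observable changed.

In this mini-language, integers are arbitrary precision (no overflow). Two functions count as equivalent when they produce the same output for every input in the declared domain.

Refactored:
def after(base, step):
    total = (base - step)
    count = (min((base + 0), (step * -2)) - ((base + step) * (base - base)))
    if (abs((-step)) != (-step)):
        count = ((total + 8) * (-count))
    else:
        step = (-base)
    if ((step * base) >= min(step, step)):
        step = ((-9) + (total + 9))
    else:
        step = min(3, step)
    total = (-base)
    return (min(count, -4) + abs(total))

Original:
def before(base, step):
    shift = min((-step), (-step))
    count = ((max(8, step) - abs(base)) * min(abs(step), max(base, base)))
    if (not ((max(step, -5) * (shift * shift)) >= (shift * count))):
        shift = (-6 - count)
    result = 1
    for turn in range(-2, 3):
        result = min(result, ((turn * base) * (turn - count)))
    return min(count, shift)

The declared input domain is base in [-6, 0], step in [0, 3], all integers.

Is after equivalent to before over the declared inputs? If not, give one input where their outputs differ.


The rewrite breaks on base=-6, step=0, where the results are -12 and 0.
before: shift becomes 0; next count becomes -12; next (not ((max(step, -5) * (shift * shift)) >= (shift * count))) evaluates to false; next result becomes 1; next at turn=-2:; next result becomes 1; next at turn=-1:; next result becomes 1; next at turn=0:; next result becomes 0; next at turn=1:; next result becomes -78; next at turn=2:; next result becomes -168; next final value -12
after: total becomes -6; next count becomes -6; next (abs((-step)) != (-step)) evaluates to false; next step becomes 6; next ((step * base) >= min(step, step)) evaluates to false; next step becomes 3; next total becomes 6; next final value 0
verdict: not equivalent; witness: base=-6, step=0


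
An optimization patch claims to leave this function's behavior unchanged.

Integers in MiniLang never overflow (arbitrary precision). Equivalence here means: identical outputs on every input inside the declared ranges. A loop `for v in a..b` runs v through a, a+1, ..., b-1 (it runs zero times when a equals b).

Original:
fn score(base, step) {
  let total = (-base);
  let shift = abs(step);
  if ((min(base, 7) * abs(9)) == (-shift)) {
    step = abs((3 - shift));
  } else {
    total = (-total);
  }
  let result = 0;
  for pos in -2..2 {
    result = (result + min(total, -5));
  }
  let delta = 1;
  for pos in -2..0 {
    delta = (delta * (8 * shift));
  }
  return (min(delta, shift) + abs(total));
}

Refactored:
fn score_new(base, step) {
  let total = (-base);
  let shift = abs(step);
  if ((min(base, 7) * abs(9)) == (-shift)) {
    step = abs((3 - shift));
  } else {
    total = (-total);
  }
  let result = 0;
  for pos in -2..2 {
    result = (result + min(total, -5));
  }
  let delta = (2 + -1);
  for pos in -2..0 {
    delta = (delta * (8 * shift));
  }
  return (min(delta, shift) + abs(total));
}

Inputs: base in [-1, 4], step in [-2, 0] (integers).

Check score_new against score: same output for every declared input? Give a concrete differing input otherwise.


This is a faithful refactor — constant usage differs, and arithmetic usage differs, but the computed results match everywhere.
One worked example (base=1, step=-2) — score: total becomes -1; next shift becomes 2; next ((min(base, 7) * abs(9)) == (-shift)) evaluates to false; next total becomes 1; next result becomes 0; next at pos=-2:; next result becomes -5; next at pos=-1:; next result becomes -10; next at pos=0:; next result becomes -15; next at pos=1:; next result becomes -20; next delta becomes 1; next at pos=-2:; next delta becomes 16; next at pos=-1:; next delta becomes 256; next final value 3; score_new: total becomes -1; next shift becomes 2; next ((min(base, 7) * abs(9)) == (-shift)) evaluates to false; next total becomes 1; next result becomes 0; next at pos=-2:; next result becomes -5; next at pos=-1:; next result becomes -10; next at pos=0:; next result becomes -15; next at pos=1:; next result becomes -20; next delta becomes 1; next at pos=-2:; next delta becomes 16; next at pos=-1:; next delta becomes 256; next final value 3; agreement on 3.
Every one of the 18 inputs gives matching results.
verdict: equivalent


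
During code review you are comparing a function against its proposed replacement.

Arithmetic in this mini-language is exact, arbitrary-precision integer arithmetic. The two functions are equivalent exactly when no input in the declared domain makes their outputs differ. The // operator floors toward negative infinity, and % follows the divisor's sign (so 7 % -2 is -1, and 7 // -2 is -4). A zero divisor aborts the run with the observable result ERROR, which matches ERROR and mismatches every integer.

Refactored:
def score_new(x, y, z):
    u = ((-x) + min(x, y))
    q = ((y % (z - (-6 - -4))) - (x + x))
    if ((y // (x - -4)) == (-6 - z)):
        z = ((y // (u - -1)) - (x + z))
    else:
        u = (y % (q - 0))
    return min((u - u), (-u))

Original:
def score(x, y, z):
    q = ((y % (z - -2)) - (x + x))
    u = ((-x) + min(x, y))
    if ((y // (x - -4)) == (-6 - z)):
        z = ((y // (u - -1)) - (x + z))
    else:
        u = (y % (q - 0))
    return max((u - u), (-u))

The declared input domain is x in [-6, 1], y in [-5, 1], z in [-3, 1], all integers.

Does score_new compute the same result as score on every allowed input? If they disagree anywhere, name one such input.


At x=-6, y=-5, z=-3: score gives 0, score_new gives -7.
verdict: not equivalent; witness: x=-6, y=-5, z=-3


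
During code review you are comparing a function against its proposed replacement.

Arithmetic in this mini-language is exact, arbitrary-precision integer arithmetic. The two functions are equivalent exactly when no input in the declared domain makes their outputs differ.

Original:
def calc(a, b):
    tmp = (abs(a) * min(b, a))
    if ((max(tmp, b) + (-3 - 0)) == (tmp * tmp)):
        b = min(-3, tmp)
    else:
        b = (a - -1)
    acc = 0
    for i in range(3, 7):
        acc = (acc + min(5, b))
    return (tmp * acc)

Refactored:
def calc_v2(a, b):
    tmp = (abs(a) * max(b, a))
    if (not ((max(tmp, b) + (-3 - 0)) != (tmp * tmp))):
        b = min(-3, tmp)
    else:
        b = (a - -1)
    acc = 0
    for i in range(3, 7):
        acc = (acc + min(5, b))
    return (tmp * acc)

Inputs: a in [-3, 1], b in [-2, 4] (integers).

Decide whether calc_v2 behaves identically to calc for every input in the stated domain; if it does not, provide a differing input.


The rewrite breaks on a=-3, b=-2, where the results are 72 and 48.
calc: tmp := -9 | ((max(tmp, b) + (-3 - 0)) == (tmp * tmp)): false | b := -2 | acc := 0 | iter i=3: | acc := -2 | iter i=4: | acc := -4 | iter i=5: | acc := -6 | iter i=6: | acc := -8 | result 72
calc_v2: tmp := -6 | (not ((max(tmp, b) + (-3 - 0)) != (tmp * tmp))): false | b := -2 | acc := 0 | iter i=3: | acc := -2 | iter i=4: | acc := -4 | iter i=5: | acc := -6 | iter i=6: | acc := -8 | result 48
verdict: not equivalent; witness: a=-3, b=-2


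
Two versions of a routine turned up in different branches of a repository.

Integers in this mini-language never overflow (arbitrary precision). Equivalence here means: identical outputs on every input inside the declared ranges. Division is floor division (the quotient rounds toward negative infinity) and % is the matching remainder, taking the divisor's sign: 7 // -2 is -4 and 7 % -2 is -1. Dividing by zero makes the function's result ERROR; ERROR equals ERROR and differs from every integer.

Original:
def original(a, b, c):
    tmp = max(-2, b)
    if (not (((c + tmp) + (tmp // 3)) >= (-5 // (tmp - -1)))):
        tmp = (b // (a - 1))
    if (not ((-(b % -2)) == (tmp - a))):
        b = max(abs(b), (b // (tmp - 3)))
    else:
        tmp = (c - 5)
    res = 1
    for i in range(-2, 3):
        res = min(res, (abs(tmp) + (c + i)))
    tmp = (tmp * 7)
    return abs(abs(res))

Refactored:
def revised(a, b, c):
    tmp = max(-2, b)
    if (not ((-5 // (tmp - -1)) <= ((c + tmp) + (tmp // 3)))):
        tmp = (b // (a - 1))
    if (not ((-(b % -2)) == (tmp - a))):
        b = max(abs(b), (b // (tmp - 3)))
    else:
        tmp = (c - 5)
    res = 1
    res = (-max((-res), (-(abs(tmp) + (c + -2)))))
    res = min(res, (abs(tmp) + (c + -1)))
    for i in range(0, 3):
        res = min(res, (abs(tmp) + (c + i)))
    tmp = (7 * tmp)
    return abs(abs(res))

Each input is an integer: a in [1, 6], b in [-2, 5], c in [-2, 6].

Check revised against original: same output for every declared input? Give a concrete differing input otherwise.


Equivalent — the differences include constant usage differs; and arithmetic usage differs; and loop structure differs; and statement counts differ; and min/max/abs usage differs; and comparison usage differs, yet no declared input distinguishes the two.
Tracing a=3, b=0, c=5: original: tmp := 0 | (not (((c + tmp) + (tmp // 3)) >= (-5 // (tmp - -1)))): false | (not ((-(b % -2)) == (tmp - a))): true | b := 0 | res := 1 | iter i=-2: | res := 1 | iter i=-1: | res := 1 | iter i=0: | res := 1 | iter i=1: | res := 1 | iter i=2: | res := 1 | tmp := 0 | result 1 | revised: tmp := 0 | (not ((-5 // (tmp - -1)) <= ((c + tmp) + (tmp // 3)))): false | (not ((-(b % -2)) == (tmp - a))): true | b := 0 | res := 1 | res := 1 | res := 1 | iter i=0: | res := 1 | iter i=1: | res := 1 | iter i=2: | res := 1 | tmp := 0 | result 1 — matching result 1.
Across all 432 domain points the two functions coincide.
verdict: equivalent


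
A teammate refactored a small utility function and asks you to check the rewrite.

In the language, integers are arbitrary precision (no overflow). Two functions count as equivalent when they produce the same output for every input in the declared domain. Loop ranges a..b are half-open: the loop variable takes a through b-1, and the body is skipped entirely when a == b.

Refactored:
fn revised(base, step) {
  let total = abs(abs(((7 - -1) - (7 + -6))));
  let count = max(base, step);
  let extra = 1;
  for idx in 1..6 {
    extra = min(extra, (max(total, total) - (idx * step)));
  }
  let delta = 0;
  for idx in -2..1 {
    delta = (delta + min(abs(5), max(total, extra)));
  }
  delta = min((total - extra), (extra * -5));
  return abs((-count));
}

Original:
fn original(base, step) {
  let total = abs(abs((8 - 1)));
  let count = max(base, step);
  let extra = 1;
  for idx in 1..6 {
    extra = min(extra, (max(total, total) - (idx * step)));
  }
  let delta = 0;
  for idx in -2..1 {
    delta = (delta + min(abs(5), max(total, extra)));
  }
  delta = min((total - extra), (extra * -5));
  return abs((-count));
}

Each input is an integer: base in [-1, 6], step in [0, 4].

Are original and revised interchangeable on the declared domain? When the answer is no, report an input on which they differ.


Side by side, the visible changes include: constant usage differs, plus arithmetic usage differs.
Spot check at base=6, step=1 — original: total = 7; count = 6; extra = 1; [idx=1]; extra = 1; [idx=2]; extra = 1; [idx=3]; extra = 1; [idx=4]; extra = 1; [idx=5]; extra = 1; delta = 0; [idx=-2]; delta = 5; [idx=-1]; delta = 10; [idx=0]; delta = 15; delta = -5; return 6. revised: total = 7; count = 6; extra = 1; [idx=1]; extra = 1; [idx=2]; extra = 1; [idx=3]; extra = 1; [idx=4]; extra = 1; [idx=5]; extra = 1; delta = 0; [idx=-2]; delta = 5; [idx=-1]; delta = 10; [idx=0]; delta = 15; delta = -5; return 6. Both give 6.
An exhaustive pass over the 40 declared inputs shows identical outputs.
verdict: equivalent


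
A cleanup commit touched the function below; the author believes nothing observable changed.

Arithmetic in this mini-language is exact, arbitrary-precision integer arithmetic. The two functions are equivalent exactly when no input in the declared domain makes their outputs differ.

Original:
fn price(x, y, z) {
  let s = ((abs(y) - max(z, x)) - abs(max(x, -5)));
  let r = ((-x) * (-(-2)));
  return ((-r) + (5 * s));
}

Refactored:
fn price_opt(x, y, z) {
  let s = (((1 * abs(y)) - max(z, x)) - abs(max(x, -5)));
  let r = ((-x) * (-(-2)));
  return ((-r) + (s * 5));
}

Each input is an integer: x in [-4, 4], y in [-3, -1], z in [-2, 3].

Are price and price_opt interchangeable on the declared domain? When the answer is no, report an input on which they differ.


Changes here: constant usage differs; also arithmetic usage differs; the full 162-point sweep finds no disagreement.
verdict: equivalent


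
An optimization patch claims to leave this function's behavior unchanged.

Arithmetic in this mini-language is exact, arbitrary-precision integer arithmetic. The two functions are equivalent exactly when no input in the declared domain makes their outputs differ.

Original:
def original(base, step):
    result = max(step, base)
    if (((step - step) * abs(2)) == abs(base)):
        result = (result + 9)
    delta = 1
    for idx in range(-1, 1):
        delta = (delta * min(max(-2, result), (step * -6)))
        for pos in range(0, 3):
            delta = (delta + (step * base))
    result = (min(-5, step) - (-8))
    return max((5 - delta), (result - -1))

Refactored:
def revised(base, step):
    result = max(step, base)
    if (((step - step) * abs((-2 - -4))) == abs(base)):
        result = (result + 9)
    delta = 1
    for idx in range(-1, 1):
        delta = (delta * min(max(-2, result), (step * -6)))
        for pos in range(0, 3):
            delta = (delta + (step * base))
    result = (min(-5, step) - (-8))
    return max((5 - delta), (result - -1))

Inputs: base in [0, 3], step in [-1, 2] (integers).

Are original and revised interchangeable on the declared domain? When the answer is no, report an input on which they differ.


The two versions differ — the changes include constant usage differs, and arithmetic usage differs.
Tracing base=2, step=-1: original: result = 2; (((step - step) * abs(2)) == abs(base)) -> false; delta = 1; [idx=-1]; delta = 2; [pos=0]; delta = 0; [pos=1]; delta = -2; [pos=2]; delta = -4; [idx=0]; delta = -8; [pos=0]; delta = -10; [pos=1]; delta = -12; [pos=2]; delta = -14; result = 3; return 19 | revised: result = 2; (((step - step) * abs((-2 - -4))) == abs(base)) -> false; delta = 1; [idx=-1]; delta = 2; [pos=0]; delta = 0; [pos=1]; delta = -2; [pos=2]; delta = -4; [idx=0]; delta = -8; [pos=0]; delta = -10; [pos=1]; delta = -12; [pos=2]; delta = -14; result = 3; return 19 — matching result 19.
Across all 16 domain points the two functions coincide.
verdict: equivalent


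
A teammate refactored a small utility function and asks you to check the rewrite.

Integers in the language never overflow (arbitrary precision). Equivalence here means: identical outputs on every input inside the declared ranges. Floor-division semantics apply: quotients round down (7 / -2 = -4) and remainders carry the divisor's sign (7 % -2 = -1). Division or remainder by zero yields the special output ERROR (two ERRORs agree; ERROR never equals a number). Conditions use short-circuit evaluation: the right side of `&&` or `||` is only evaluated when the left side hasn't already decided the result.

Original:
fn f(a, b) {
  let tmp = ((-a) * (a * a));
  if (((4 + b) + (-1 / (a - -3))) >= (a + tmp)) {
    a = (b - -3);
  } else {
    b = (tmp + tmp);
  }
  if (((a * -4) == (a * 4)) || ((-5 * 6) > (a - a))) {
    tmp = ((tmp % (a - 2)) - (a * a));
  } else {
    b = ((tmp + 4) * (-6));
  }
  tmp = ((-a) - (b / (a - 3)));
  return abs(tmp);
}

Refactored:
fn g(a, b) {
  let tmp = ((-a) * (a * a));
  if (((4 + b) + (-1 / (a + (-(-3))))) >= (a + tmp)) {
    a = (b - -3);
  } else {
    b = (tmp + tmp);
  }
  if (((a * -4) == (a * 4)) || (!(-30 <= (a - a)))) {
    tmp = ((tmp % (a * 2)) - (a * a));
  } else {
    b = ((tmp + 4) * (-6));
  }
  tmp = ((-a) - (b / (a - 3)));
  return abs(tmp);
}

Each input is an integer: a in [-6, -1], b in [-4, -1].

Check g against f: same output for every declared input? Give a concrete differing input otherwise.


Take a=-1, b=-3.
f: tmp=1, then (((4 + b) + (-1 / (a - -3))) >= (a + tmp)) is true, then a=0, then (((a * -4) == (a * 4)) || ((-5 * 6) > (a - a))) is true, then tmp=-1, then tmp=-1, then returns 1
g: tmp=1, then (((4 + b) + (-1 / (a + (-(-3))))) >= (a + tmp)) is true, then a=0, then (((a * -4) == (a * 4)) || (!(-30 <= (a - a)))) is true, then a zero divisor aborts: ERROR
1 against ERROR: the behavior changed.
verdict: not equivalent; witness: a=-1, b=-3


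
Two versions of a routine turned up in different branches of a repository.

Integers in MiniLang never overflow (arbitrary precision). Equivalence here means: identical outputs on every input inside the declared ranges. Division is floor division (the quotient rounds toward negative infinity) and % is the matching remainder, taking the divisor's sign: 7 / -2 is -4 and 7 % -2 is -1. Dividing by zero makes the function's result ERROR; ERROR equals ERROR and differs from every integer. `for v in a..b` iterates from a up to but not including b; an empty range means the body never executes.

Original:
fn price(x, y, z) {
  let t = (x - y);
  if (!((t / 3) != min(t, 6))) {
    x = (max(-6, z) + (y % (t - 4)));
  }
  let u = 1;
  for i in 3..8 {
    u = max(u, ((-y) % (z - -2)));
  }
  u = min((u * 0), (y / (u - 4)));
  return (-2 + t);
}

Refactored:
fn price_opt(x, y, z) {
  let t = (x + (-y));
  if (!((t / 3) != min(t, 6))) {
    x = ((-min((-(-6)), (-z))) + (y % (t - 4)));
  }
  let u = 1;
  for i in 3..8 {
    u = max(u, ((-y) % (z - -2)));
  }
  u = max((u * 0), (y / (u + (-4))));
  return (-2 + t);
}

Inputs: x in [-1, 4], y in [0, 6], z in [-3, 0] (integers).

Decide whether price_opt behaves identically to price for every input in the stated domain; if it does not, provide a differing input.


One difference looks behavioral, but it never changes the outcome for any declared input.
Tracing x=3, y=1, z=-3: price: t=2, then (!((t / 3) != min(t, 6))) is false, then u=1, then (i=3), then u=1, then (i=4), then u=1, then (i=5), then u=1, then (i=6), then u=1, then (i=7), then u=1, then u=-1, then returns 0 | price_opt: t=2, then (!((t / 3) != min(t, 6))) is false, then u=1, then (i=3), then u=1, then (i=4), then u=1, then (i=5), then u=1, then (i=6), then u=1, then (i=7), then u=1, then u=0, then returns 0 — matching result 0.
Every one of the 168 inputs gives matching results.
verdict: equivalent


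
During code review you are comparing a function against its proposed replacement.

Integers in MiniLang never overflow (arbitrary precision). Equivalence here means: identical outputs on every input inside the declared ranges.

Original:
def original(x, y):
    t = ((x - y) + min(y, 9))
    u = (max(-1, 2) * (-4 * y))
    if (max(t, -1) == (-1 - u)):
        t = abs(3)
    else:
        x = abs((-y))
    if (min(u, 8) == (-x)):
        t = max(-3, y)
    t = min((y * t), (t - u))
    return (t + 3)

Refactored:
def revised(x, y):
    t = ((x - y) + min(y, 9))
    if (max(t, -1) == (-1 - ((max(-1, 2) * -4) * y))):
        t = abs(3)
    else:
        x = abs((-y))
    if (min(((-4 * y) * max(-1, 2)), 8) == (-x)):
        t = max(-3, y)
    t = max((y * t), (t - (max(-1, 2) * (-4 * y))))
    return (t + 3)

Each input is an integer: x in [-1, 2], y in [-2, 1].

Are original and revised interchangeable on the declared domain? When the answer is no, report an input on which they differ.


Not equivalent: x=-1, y=-2 separates them (-14 vs 5).
original: t becomes -1; next u becomes 16; next (max(t, -1) == (-1 - u)) evaluates to false; next x becomes 2; next (min(u, 8) == (-x)) evaluates to false; next t becomes -17; next final value -14
revised: t becomes -1; next (max(t, -1) == (-1 - ((max(-1, 2) * -4) * y))) evaluates to false; next x becomes 2; next (min(((-4 * y) * max(-1, 2)), 8) == (-x)) evaluates to false; next t becomes 2; next final value 5
verdict: not equivalent; witness: x=-1, y=-2


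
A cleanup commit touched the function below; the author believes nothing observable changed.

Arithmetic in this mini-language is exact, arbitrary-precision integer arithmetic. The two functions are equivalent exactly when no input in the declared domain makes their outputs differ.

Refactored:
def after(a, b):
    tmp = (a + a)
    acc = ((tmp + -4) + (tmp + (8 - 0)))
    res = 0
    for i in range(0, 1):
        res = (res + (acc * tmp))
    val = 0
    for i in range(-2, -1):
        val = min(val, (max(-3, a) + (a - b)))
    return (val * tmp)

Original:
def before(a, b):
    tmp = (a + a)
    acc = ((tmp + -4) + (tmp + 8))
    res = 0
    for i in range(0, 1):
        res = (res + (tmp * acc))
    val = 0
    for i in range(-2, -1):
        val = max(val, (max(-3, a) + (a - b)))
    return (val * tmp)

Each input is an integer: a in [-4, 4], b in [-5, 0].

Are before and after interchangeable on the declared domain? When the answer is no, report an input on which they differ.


On input a=-4, b=-5, before returns 0 while after returns 16.
verdict: not equivalent; witness: a=-4, b=-5


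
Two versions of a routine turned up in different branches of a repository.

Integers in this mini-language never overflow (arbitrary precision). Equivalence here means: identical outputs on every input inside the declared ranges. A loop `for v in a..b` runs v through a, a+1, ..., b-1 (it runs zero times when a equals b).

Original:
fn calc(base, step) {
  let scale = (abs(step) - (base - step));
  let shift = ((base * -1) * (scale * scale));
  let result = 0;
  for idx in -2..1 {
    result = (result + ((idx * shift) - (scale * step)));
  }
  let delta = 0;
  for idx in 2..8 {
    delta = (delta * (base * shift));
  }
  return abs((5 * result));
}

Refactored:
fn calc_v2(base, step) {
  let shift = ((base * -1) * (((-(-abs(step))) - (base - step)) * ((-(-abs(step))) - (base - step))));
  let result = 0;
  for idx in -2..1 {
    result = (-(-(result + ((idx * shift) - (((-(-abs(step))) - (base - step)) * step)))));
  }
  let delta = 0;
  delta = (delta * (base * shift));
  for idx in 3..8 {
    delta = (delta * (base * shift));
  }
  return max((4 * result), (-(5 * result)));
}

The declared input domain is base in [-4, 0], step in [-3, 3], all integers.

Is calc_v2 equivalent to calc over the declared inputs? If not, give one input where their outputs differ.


Input base=-1, step=-3: 30 from calc versus 24 from calc_v2.
verdict: not equivalent; witness: base=-1, step=-3


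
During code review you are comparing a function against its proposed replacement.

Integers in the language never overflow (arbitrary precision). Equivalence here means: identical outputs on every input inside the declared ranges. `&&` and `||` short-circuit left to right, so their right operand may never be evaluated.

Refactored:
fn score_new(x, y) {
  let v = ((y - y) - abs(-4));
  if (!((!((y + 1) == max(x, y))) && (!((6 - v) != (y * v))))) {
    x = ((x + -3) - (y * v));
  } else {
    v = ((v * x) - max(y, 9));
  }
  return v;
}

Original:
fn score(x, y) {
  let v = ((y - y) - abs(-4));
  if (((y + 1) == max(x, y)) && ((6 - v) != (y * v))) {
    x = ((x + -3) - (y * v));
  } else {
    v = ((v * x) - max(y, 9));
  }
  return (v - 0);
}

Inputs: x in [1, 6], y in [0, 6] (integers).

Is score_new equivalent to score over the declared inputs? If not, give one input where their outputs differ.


Not equivalent: x=1, y=1 separates them (-13 vs -4).
score: v=-4, then (((y + 1) == max(x, y)) && ((6 - v) != (y * v))) is false, then v=-13, then returns -13
score_new: v=-4, then (!((!((y + 1) == max(x, y))) && (!((6 - v) != (y * v))))) is true, then x=2, then returns -4
verdict: not equivalent; witness: x=1, y=1
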